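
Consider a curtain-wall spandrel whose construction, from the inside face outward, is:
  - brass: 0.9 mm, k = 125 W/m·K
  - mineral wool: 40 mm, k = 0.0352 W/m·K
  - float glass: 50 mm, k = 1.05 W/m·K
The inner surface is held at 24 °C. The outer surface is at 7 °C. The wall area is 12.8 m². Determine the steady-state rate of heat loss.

Model the wall as resistances in series:
R_brass = L/(kA) = 0.0009/(125×12.8) = 5.625×10^-7 K/W
R_mineral wool = L/(kA) = 0.04/(0.0352×12.8) = 0.08878 K/W
R_float glass = L/(kA) = 0.05/(1.05×12.8) = 0.00372 K/W
R_total = 0.0925 K/W
Q = ΔT / R_total = 17 / 0.0925

Q ≈ 184 W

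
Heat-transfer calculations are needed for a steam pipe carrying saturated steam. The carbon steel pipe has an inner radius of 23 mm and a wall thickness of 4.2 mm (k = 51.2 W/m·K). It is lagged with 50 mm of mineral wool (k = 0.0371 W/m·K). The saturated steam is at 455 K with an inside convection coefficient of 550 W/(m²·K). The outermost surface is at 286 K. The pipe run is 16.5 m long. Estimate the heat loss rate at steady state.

Cylindrical conduction, so R = ln(r₂/r₁)/(2πkL) per layer, in series:
R_inner film = 1/(h_i·2πr₁L) = 1/(550×2π×0.023×16.5) = 7.625×10^-4 K/W
R_carbon steel pipe wall = ln(27.2/23)/(2π×51.2×16.5) = 3.16×10^-5 K/W
R_mineral wool = ln(77.2/27.2)/(2π×0.0371×16.5) = 0.2712 K/W
R_total = 0.272 K/W
Q = ΔT/R_total = 169/0.272

Q ≈ 621 W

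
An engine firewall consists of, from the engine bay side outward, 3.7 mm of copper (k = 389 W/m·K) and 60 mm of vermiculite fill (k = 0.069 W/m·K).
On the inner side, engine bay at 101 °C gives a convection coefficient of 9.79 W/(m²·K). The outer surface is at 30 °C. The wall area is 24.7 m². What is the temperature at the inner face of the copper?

T ≈ 93.5 °C

Using the resistance-network approach (series):
R_inner film = 1/(h_i·A) = 1/(9.79×24.7) = 0.004135 K/W
R_copper = L/(kA) = 0.0037/(389×24.7) = 3.851×10^-7 K/W
R_vermiculite fill = L/(kA) = 0.06/(0.069×24.7) = 0.03521 K/W
R_total = 0.03934 K/W;  Q = ΔT/R_total = 71/0.03934 = 1805 W
T_interface = T_inner − Q·ΣR(inner→interface) = 101 − 1800×0.004135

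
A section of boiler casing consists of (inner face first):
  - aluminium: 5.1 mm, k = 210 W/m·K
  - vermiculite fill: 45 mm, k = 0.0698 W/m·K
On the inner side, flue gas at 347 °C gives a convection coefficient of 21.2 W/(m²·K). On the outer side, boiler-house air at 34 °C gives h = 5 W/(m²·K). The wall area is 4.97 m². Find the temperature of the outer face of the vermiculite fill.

T ≈ 104 °C

Treating each layer as a thermal resistance in series:
R_inner film = 1/(h_i·A) = 1/(21.2×4.97) = 0.009491 K/W
R_aluminium = L/(kA) = 0.0051/(210×4.97) = 4.886×10^-6 K/W
R_vermiculite fill = L/(kA) = 0.045/(0.0698×4.97) = 0.1297 K/W
R_outer film = 1/(h_o·A) = 1/(5×4.97) = 0.04024 K/W
R_total = 0.1795 K/W;  Q = ΔT/R_total = 313/0.1795 = 1744 W
T_interface = T_inner − Q·ΣR(inner→interface) = 347 − 1740×0.1392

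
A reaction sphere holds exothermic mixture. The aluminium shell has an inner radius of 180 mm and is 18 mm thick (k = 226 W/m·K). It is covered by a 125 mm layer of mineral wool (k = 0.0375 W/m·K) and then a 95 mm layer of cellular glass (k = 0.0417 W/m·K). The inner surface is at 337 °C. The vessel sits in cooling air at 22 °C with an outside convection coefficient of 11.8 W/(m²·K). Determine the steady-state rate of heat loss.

Each spherical layer contributes R = (1/r_i − 1/r_o)/(4πk):
R_aluminium shell = (1/0.18 − 1/0.198)/(4π×226) = 1.778×10^-4 K/W
R_mineral wool = (1/0.198 − 1/0.323)/(4π×0.0375) = 4.148 K/W
R_cellular glass = (1/0.323 − 1/0.418)/(4π×0.0417) = 1.343 K/W
R_outer film = 1/(h·4πr_o²) = 1/(11.8×4π×0.418²) = 0.0386 K/W
R_total = 5.529 K/W
Q = ΔT/R_total = 315/5.529

Q ≈ 57 W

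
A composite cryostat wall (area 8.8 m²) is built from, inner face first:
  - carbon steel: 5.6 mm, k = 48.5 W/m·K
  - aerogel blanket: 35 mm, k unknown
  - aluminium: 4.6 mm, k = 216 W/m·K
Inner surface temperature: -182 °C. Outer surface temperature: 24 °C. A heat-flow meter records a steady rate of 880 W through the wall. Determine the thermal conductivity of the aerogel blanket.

k ≈ 0.017 W/(m·K)

Thermal resistances in series:
R_carbon steel = L/(kA) = 0.0056/(48.5×8.8) = 1.312×10^-5 K/W
R_aluminium = L/(kA) = 0.0046/(216×8.8) = 2.42×10^-6 K/W
Sum of known resistances R_other = 1.554×10^-5 K/W
Total R = ΔT/Q = 206/880 = 0.2341 K/W
R_aerogel blanket = R_total − R_other = 0.2341 K/W
k = L/(R·A) = 0.035/(0.2341×8.8)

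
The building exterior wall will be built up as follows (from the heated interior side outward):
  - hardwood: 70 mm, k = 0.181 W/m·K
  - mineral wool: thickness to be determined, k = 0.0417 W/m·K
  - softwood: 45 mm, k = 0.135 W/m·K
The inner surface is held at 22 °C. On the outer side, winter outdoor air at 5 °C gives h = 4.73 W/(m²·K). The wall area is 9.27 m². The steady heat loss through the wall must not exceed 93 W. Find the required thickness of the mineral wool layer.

L ≈ 31.8 mm

Series thermal resistances:
R_hardwood = L/(kA) = 0.07/(0.181×9.27) = 0.04172 K/W
R_softwood = L/(kA) = 0.045/(0.135×9.27) = 0.03596 K/W
R_outer film = 1/(h_o·A) = 1/(4.73×9.27) = 0.02281 K/W
Sum of the known resistances R_other = 0.1005 K/W
Required total resistance R_tot = ΔT/Q_allow = 17/93 = 0.1828 K/W
R_mineral wool = R_tot − R_other = 0.08231 K/W
L = R·k·A = 0.08231×0.0417×9.27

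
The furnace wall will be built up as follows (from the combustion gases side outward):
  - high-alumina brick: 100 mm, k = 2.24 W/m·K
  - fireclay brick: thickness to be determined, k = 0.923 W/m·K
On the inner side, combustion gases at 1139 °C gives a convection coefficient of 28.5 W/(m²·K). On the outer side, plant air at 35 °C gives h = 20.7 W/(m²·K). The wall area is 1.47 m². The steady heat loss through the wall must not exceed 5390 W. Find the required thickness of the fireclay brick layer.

Series thermal resistances:
R_inner film = 1/(h_i·A) = 1/(28.5×1.47) = 0.02387 K/W
R_high-alumina brick = L/(kA) = 0.1/(2.24×1.47) = 0.03037 K/W
R_outer film = 1/(h_o·A) = 1/(20.7×1.47) = 0.03286 K/W
Sum of the known resistances R_other = 0.0871 K/W
Required total resistance R_tot = ΔT/Q_allow = 1104/5390 = 0.2048 K/W
R_fireclay brick = R_tot − R_other = 0.1177 K/W
L = R·k·A = 0.1177×0.923×1.47

L ≈ 160 mm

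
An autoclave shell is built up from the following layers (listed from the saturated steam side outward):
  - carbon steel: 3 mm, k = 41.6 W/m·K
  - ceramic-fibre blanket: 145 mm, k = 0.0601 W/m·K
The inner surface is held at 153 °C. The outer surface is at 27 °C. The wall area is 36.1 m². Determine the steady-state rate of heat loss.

Q ≈ 1890 W

Series thermal resistances:
R_carbon steel = L/(kA) = 0.003/(41.6×36.1) = 1.998×10^-6 K/W
R_ceramic-fibre blanket = L/(kA) = 0.145/(0.0601×36.1) = 0.06683 K/W
R_total = 0.06683 K/W
Q = ΔT / R_total = 126 / 0.06683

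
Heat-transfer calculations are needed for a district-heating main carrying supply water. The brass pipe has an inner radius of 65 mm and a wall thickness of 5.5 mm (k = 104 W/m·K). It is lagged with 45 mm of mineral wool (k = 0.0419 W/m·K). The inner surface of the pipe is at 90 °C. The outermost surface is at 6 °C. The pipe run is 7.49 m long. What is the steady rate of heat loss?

Treating each annulus and film as a series resistance:
R_brass pipe wall = ln(70.5/65)/(2π×104×7.49) = 1.66×10^-5 K/W
R_mineral wool = ln(115.5/70.5)/(2π×0.0419×7.49) = 0.2504 K/W
R_total = 0.2504 K/W
Q = ΔT/R_total = 84/0.2504

Q ≈ 336 W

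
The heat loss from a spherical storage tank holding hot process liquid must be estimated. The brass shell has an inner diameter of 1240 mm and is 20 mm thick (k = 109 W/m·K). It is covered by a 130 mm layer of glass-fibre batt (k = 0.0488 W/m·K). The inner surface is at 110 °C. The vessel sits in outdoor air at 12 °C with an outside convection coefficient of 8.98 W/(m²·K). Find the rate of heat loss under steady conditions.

Q ≈ 220 W

Each spherical layer contributes R = (1/r_i − 1/r_o)/(4πk):
R_brass shell = (1/0.62 − 1/0.64)/(4π×109) = 3.68×10^-5 K/W
R_glass-fibre batt = (1/0.64 − 1/0.77)/(4π×0.0488) = 0.4302 K/W
R_outer film = 1/(h·4πr_o²) = 1/(8.98×4π×0.77²) = 0.01495 K/W
R_total = 0.4452 K/W
Q = ΔT/R_total = 98/0.4452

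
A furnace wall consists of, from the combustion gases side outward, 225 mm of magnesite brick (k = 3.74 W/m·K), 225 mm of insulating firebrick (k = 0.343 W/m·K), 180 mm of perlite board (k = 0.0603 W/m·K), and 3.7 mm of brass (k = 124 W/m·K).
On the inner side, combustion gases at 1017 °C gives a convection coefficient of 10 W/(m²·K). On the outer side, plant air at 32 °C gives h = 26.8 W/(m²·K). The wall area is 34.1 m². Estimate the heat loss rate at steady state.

Treating each layer as a thermal resistance in series:
R_inner film = 1/(h_i·A) = 1/(10×34.1) = 0.002933 K/W
R_magnesite brick = L/(kA) = 0.225/(3.74×34.1) = 0.001764 K/W
R_insulating firebrick = L/(kA) = 0.225/(0.343×34.1) = 0.01924 K/W
R_perlite board = L/(kA) = 0.18/(0.0603×34.1) = 0.08754 K/W
R_brass = L/(kA) = 0.0037/(124×34.1) = 8.75×10^-7 K/W
R_outer film = 1/(h_o·A) = 1/(26.8×34.1) = 0.001094 K/W
R_total = 0.1126 K/W
Q = ΔT / R_total = 985 / 0.1126

Q ≈ 8750 W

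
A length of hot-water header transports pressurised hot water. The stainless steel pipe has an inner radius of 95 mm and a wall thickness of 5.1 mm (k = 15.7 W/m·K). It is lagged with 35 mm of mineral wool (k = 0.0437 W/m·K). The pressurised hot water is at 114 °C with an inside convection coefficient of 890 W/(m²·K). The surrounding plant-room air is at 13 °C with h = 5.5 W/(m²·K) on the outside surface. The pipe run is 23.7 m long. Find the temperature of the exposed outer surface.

T ≈ 29.5 °C

Per-layer cylindrical resistances, series-summed:
R_inner film = 1/(h_i·2πr₁L) = 1/(890×2π×0.095×23.7) = 7.943×10^-5 K/W
R_stainless steel pipe wall = ln(100.1/95)/(2π×15.7×23.7) = 2.237×10^-5 K/W
R_mineral wool = ln(135.1/100.1)/(2π×0.0437×23.7) = 0.04608 K/W
R_outer film = 1/(h_o·2πr_oL) = 1/(5.5×2π×0.1351×23.7) = 0.009038 K/W
R_total = 0.05522 K/W
Q = ΔT/R_total = 101/0.05522
Q = 1830 W
T_interface = T_inner − Q·ΣR(inner→interface) = 114 − 1830×0.04618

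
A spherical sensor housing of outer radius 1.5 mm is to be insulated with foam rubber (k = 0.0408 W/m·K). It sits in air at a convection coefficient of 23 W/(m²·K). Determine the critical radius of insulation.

For a sphere r_cr = 2k/h = 2×0.0408/23
r_cr = 3.55 mm; since the bare radius (1.5 mm) is below r_cr, adding a thin layer of insulation will *increase* heat loss.

r_cr ≈ 3.55 mm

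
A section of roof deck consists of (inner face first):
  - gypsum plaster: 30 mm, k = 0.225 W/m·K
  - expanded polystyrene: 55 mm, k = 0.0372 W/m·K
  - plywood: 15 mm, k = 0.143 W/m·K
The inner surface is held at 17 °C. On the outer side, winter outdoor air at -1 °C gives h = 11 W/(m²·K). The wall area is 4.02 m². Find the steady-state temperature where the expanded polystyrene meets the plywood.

Series thermal resistances:
R_gypsum plaster = L/(kA) = 0.03/(0.225×4.02) = 0.03317 K/W
R_expanded polystyrene = L/(kA) = 0.055/(0.0372×4.02) = 0.3678 K/W
R_plywood = L/(kA) = 0.015/(0.143×4.02) = 0.02609 K/W
R_outer film = 1/(h_o·A) = 1/(11×4.02) = 0.02261 K/W
R_total = 0.4497 K/W;  Q = ΔT/R_total = 18/0.4497 = 40.03 W
T_interface = T_inner − Q·ΣR(inner→interface) = 17 − 40×0.401

T ≈ 0.95 °C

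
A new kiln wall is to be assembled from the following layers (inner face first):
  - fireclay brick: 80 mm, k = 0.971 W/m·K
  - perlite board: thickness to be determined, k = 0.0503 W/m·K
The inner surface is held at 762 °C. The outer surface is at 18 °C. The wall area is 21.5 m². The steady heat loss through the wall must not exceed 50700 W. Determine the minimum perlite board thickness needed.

L ≈ 11.7 mm

Using the resistance-network approach (series):
R_fireclay brick = L/(kA) = 0.08/(0.971×21.5) = 0.003832 K/W
Sum of the known resistances R_other = 0.003832 K/W
Required total resistance R_tot = ΔT/Q_allow = 744/50700 = 0.01467 K/W
R_perlite board = R_tot − R_other = 0.01084 K/W
L = R·k·A = 0.01084×0.0503×21.5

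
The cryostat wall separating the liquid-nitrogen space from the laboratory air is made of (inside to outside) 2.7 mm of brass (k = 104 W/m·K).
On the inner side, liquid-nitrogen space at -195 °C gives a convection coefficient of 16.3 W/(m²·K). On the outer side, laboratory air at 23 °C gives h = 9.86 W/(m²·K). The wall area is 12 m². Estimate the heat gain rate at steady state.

Series thermal resistances:
R_inner film = 1/(h_i·A) = 1/(16.3×12) = 0.005112 K/W
R_brass = L/(kA) = 0.0027/(104×12) = 2.163×10^-6 K/W
R_outer film = 1/(h_o·A) = 1/(9.86×12) = 0.008452 K/W
R_total = 0.01357 K/W
Q = ΔT / R_total = 218 / 0.01357

Q ≈ 16100 W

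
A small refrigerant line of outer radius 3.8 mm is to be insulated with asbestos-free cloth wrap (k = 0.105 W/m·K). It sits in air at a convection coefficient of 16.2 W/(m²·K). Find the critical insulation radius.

For a cylinder r_cr = k/h = 0.105/16.2
r_cr = 6.48 mm; since the bare radius (3.8 mm) is below r_cr, adding a thin layer of insulation will *increase* heat loss.

r_cr ≈ 6.48 mm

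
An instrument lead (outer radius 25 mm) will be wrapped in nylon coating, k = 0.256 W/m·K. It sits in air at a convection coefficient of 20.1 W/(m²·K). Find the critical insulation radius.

r_cr ≈ 12.7 mm

For a cylinder r_cr = k/h = 0.256/20.1
r_cr = 12.7 mm; since the bare radius (25 mm) is above r_cr, any added insulation will reduce heat loss.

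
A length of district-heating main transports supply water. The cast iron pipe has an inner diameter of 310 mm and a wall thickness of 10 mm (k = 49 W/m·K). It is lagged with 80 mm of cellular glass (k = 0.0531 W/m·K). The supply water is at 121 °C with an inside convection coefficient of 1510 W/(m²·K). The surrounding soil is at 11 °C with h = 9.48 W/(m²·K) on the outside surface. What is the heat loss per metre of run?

Radial resistances (cylindrical: R_cond = ln(r_o/r_i)/(2πkL), R_conv = 1/(h·2πrL)):
R_inner film = 1/(h_i·2πr₁L) = 1/(1510×2π×0.155×1) = 6.8×10^-4 K/W
R_cast iron pipe wall = ln(165/155)/(2π×49×1) = 2.031×10^-4 K/W
R_cellular glass = ln(245/165)/(2π×0.0531×1) = 1.185 K/W
R_outer film = 1/(h_o·2πr_oL) = 1/(9.48×2π×0.245×1) = 0.06852 K/W
R_total = 1.254 K/W
Q = ΔT/R_total = 110/1.254

q′ ≈ 87.7 W/m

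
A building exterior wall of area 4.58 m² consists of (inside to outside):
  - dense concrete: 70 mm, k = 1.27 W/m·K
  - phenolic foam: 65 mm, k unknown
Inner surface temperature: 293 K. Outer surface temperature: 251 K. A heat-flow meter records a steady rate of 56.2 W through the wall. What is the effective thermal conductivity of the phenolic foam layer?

k ≈ 0.0193 W/(m·K)

Using the resistance-network approach (series):
R_dense concrete = L/(kA) = 0.07/(1.27×4.58) = 0.01203 K/W
Sum of known resistances R_other = 0.01203 K/W
Total R = ΔT/Q = 42/56.2 = 0.7473 K/W
R_phenolic foam = R_total − R_other = 0.7353 K/W
k = L/(R·A) = 0.065/(0.7353×4.58)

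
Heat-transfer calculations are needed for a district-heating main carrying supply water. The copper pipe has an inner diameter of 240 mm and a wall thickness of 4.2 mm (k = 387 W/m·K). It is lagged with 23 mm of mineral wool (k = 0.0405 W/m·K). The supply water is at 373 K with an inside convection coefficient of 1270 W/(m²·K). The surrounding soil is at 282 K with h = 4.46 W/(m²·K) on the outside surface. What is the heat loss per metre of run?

Cylindrical conduction, so R = ln(r₂/r₁)/(2πkL) per layer, in series:
R_inner film = 1/(h_i·2πr₁L) = 1/(1270×2π×0.12×1) = 0.001044 K/W
R_copper pipe wall = ln(124.2/120)/(2π×387×1) = 1.415×10^-5 K/W
R_mineral wool = ln(147.2/124.2)/(2π×0.0405×1) = 0.6677 K/W
R_outer film = 1/(h_o·2πr_oL) = 1/(4.46×2π×0.1472×1) = 0.2424 K/W
R_total = 0.9111 K/W
Q = ΔT/R_total = 91/0.9111

q′ ≈ 99.9 W/m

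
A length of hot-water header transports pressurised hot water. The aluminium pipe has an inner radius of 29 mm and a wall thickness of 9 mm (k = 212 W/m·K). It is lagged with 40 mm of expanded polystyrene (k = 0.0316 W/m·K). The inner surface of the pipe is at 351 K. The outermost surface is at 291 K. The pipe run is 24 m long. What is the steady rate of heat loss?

Q ≈ 398 W

Radial resistances (cylindrical: R_cond = ln(r_o/r_i)/(2πkL), R_conv = 1/(h·2πrL)):
R_aluminium pipe wall = ln(38/29)/(2π×212×24) = 8.455×10^-6 K/W
R_expanded polystyrene = ln(78/38)/(2π×0.0316×24) = 0.1509 K/W
R_total = 0.1509 K/W
Q = ΔT/R_total = 60/0.1509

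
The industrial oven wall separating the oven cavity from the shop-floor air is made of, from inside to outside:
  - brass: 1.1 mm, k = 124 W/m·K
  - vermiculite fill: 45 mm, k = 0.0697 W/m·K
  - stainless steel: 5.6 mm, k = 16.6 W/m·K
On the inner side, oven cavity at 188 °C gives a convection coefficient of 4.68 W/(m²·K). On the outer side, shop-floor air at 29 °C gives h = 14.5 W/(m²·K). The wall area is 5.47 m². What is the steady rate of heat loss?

Q ≈ 937 W

Using the resistance-network approach (series):
R_inner film = 1/(h_i·A) = 1/(4.68×5.47) = 0.03906 K/W
R_brass = L/(kA) = 0.0011/(124×5.47) = 1.622×10^-6 K/W
R_vermiculite fill = L/(kA) = 0.045/(0.0697×5.47) = 0.118 K/W
R_stainless steel = L/(kA) = 0.0056/(16.6×5.47) = 6.167×10^-5 K/W
R_outer film = 1/(h_o·A) = 1/(14.5×5.47) = 0.01261 K/W
R_total = 0.1698 K/W
Q = ΔT / R_total = 159 / 0.1698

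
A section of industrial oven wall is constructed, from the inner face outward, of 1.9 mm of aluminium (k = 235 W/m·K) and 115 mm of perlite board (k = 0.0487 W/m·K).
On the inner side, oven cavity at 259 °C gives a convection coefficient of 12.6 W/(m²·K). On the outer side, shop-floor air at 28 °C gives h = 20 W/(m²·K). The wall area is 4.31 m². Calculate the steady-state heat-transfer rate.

Q ≈ 400 W

Series thermal resistances:
R_inner film = 1/(h_i·A) = 1/(12.6×4.31) = 0.01841 K/W
R_aluminium = L/(kA) = 0.0019/(235×4.31) = 1.876×10^-6 K/W
R_perlite board = L/(kA) = 0.115/(0.0487×4.31) = 0.5479 K/W
R_outer film = 1/(h_o·A) = 1/(20×4.31) = 0.0116 K/W
R_total = 0.5779 K/W
Q = ΔT / R_total = 231 / 0.5779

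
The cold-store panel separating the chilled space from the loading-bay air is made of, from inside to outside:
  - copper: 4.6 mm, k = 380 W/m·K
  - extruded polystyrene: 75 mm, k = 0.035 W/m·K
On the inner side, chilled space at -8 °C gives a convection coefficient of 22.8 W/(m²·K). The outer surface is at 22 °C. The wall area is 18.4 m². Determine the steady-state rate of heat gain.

Using the resistance-network approach (series):
R_inner film = 1/(h_i·A) = 1/(22.8×18.4) = 0.002384 K/W
R_copper = L/(kA) = 0.0046/(380×18.4) = 6.579×10^-7 K/W
R_extruded polystyrene = L/(kA) = 0.075/(0.035×18.4) = 0.1165 K/W
R_total = 0.1188 K/W
Q = ΔT / R_total = 30 / 0.1188

Q ≈ 252 W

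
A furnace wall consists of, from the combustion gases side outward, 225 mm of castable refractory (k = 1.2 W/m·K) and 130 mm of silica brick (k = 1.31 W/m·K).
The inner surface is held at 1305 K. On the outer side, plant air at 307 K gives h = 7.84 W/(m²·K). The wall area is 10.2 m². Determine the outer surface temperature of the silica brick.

T ≈ 614 K

Model the wall as resistances in series:
R_castable refractory = L/(kA) = 0.225/(1.2×10.2) = 0.01838 K/W
R_silica brick = L/(kA) = 0.13/(1.31×10.2) = 0.009729 K/W
R_outer film = 1/(h_o·A) = 1/(7.84×10.2) = 0.01251 K/W
R_total = 0.04062 K/W;  Q = ΔT/R_total = 998/0.04062 = 24570 W
T_interface = T_inner − Q·ΣR(inner→interface) = 1305 − 24600×0.02811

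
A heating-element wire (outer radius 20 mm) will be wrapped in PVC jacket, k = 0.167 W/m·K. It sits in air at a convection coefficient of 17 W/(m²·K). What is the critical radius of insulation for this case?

For a cylinder r_cr = k/h = 0.167/17
r_cr = 9.82 mm; since the bare radius (20 mm) is above r_cr, any added insulation will reduce heat loss.

r_cr ≈ 9.82 mm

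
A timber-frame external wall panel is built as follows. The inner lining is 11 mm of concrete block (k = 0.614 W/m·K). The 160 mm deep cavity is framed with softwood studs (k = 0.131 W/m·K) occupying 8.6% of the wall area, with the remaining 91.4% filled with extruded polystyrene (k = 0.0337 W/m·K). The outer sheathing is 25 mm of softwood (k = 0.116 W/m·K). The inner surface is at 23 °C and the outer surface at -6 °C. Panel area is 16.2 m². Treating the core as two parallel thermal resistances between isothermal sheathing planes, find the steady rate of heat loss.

Sheathing layers in series; stud and cavity paths in parallel between them.
R_inner = 0.011/(0.614×16.2) = 0.001106 K/W
R_stud  = 0.16/(0.131×0.086×16.2) = 0.8767 K/W
R_cav   = 0.16/(0.0337×0.914×16.2) = 0.3206 K/W
1/R_core = 1/R_stud + 1/R_cav → R_core = 0.2348 K/W
R_outer = 0.025/(0.116×16.2) = 0.0133 K/W
R_total = 0.2492 K/W
Q = ΔT/R_total = 29/0.2492

Q ≈ 116 W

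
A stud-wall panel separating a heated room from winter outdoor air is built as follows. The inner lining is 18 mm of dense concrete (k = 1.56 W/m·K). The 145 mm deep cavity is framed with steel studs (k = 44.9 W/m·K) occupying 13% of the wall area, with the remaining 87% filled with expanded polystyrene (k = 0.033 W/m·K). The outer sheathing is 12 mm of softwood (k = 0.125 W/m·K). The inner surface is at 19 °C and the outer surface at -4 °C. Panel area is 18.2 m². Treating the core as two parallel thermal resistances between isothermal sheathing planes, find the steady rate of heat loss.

Q ≈ 3170 W

Sheathing layers in series; stud and cavity paths in parallel between them.
R_inner = 0.018/(1.56×18.2) = 6.34×10^-4 K/W
R_stud  = 0.145/(44.9×0.13×18.2) = 0.001365 K/W
R_cav   = 0.145/(0.033×0.87×18.2) = 0.2775 K/W
1/R_core = 1/R_stud + 1/R_cav → R_core = 0.001358 K/W
R_outer = 0.012/(0.125×18.2) = 0.005275 K/W
R_total = 0.007267 K/W
Q = ΔT/R_total = 23/0.007267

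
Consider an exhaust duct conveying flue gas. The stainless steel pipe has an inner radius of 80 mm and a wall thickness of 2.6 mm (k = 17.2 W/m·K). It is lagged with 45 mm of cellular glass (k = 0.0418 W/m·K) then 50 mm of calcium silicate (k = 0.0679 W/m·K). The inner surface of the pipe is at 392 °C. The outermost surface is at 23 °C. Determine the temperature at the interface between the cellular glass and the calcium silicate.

Treating each annulus and film as a series resistance:
R_stainless steel pipe wall = ln(82.6/80)/(2π×17.2×1) = 2.959×10^-4 K/W
R_cellular glass = ln(127.6/82.6)/(2π×0.0418×1) = 1.656 K/W
R_calcium silicate = ln(177.6/127.6)/(2π×0.0679×1) = 0.775 K/W
R_total = 2.431 K/W
Q = ΔT/R_total = 369/2.431
Q = 152 W/m
T_interface = T_inner − Q·ΣR(inner→interface) = 392 − 152×1.656

T ≈ 141 °C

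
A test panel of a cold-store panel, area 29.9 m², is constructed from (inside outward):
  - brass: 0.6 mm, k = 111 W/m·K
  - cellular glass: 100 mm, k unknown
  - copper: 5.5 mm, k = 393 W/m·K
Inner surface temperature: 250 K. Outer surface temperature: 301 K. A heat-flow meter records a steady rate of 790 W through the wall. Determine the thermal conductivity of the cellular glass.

Treating each layer as a thermal resistance in series:
R_brass = L/(kA) = 0.0006/(111×29.9) = 1.808×10^-7 K/W
R_copper = L/(kA) = 0.0055/(393×29.9) = 4.681×10^-7 K/W
Sum of known resistances R_other = 6.488×10^-7 K/W
Total R = ΔT/Q = 51/790 = 0.06456 K/W
R_cellular glass = R_total − R_other = 0.06456 K/W
k = L/(R·A) = 0.1/(0.06456×29.9)

k ≈ 0.0518 W/(m·K)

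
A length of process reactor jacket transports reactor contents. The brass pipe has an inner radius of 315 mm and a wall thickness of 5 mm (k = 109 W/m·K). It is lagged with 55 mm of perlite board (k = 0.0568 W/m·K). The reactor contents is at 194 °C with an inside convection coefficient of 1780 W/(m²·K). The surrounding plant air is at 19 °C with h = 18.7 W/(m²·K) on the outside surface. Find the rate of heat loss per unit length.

q′ ≈ 374 W/m

Treating each annulus and film as a series resistance:
R_inner film = 1/(h_i·2πr₁L) = 1/(1780×2π×0.315×1) = 2.839×10^-4 K/W
R_brass pipe wall = ln(320/315)/(2π×109×1) = 2.299×10^-5 K/W
R_perlite board = ln(375/320)/(2π×0.0568×1) = 0.4444 K/W
R_outer film = 1/(h_o·2πr_oL) = 1/(18.7×2π×0.375×1) = 0.0227 K/W
R_total = 0.4674 K/W
Q = ΔT/R_total = 175/0.4674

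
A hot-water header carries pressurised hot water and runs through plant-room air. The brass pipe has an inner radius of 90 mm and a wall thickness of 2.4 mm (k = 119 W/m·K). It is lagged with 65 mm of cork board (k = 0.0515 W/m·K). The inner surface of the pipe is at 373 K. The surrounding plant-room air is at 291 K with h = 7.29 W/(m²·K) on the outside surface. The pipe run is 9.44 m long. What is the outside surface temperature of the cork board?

For a radial system each layer contributes R = ln(r_out/r_in)/(2πkL); films add R = 1/(hA).
R_brass pipe wall = ln(92.4/90)/(2π×119×9.44) = 3.729×10^-6 K/W
R_cork board = ln(157.4/92.4)/(2π×0.0515×9.44) = 0.1744 K/W
R_outer film = 1/(h_o·2πr_oL) = 1/(7.29×2π×0.1574×9.44) = 0.01469 K/W
R_total = 0.1891 K/W
Q = ΔT/R_total = 82/0.1891
Q = 434 W
T_interface = T_inner − Q·ΣR(inner→interface) = 373 − 434×0.1744

T ≈ 297 K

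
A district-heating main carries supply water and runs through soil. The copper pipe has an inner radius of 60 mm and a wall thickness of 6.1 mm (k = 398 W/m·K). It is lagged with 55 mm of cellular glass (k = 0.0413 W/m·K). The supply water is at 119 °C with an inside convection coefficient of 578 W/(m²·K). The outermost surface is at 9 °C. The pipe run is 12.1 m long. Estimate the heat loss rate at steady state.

Q ≈ 569 W

Radial resistances (cylindrical: R_cond = ln(r_o/r_i)/(2πkL), R_conv = 1/(h·2πrL)):
R_inner film = 1/(h_i·2πr₁L) = 1/(578×2π×0.06×12.1) = 3.793×10^-4 K/W
R_copper pipe wall = ln(66.1/60)/(2π×398×12.1) = 3.2×10^-6 K/W
R_cellular glass = ln(121.1/66.1)/(2π×0.0413×12.1) = 0.1928 K/W
R_total = 0.1932 K/W
Q = ΔT/R_total = 110/0.1932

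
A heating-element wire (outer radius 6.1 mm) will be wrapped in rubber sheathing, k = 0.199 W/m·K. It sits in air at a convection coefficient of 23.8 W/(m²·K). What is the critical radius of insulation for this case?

For a cylinder r_cr = k/h = 0.199/23.8
r_cr = 8.36 mm; since the bare radius (6.1 mm) is below r_cr, adding a thin layer of insulation will *increase* heat loss.

r_cr ≈ 8.36 mm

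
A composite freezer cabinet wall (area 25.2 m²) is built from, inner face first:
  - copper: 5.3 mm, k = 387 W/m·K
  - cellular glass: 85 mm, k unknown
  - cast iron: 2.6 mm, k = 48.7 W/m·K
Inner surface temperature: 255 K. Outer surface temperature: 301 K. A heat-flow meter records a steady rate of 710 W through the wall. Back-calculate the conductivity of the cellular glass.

Thermal resistances in series:
R_copper = L/(kA) = 0.0053/(387×25.2) = 5.435×10^-7 K/W
R_cast iron = L/(kA) = 0.0026/(48.7×25.2) = 2.119×10^-6 K/W
Sum of known resistances R_other = 2.662×10^-6 K/W
Total R = ΔT/Q = 46/710 = 0.06479 K/W
R_cellular glass = R_total − R_other = 0.06479 K/W
k = L/(R·A) = 0.085/(0.06479×25.2)

k ≈ 0.0521 W/(m·K)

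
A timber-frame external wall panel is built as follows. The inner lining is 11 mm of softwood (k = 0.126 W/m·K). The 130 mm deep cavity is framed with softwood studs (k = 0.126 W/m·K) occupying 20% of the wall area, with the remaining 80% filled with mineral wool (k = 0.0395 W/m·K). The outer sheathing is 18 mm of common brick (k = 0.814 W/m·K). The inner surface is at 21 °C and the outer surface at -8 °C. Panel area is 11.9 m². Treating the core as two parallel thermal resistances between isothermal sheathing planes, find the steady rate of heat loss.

Sheathing layers in series; stud and cavity paths in parallel between them.
R_inner = 0.011/(0.126×11.9) = 0.007336 K/W
R_stud  = 0.13/(0.126×0.2×11.9) = 0.4335 K/W
R_cav   = 0.13/(0.0395×0.8×11.9) = 0.3457 K/W
1/R_core = 1/R_stud + 1/R_cav → R_core = 0.1923 K/W
R_outer = 0.018/(0.814×11.9) = 0.001858 K/W
R_total = 0.2015 K/W
Q = ΔT/R_total = 29/0.2015

Q ≈ 144 W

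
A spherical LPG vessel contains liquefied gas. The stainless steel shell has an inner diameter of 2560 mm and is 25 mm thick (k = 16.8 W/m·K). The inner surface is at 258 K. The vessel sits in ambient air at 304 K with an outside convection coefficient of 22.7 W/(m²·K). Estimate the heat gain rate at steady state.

Radial (spherical) resistances in series:
R_stainless steel shell = (1/1.28 − 1/1.305)/(4π×16.8) = 7.089×10^-5 K/W
R_outer film = 1/(h·4πr_o²) = 1/(22.7×4π×1.305²) = 0.002058 K/W
R_total = 0.002129 K/W
Q = ΔT/R_total = 46/0.002129

Q ≈ 21600 W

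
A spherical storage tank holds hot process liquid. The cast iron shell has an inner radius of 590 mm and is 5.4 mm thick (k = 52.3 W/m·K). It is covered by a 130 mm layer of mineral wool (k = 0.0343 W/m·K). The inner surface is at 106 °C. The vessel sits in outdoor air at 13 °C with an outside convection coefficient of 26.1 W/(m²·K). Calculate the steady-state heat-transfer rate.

Each spherical layer contributes R = (1/r_i − 1/r_o)/(4πk):
R_cast iron shell = (1/0.59 − 1/0.5954)/(4π×52.3) = 2.339×10^-5 K/W
R_mineral wool = (1/0.5954 − 1/0.7254)/(4π×0.0343) = 0.6983 K/W
R_outer film = 1/(h·4πr_o²) = 1/(26.1×4π×0.7254²) = 0.005794 K/W
R_total = 0.7041 K/W
Q = ΔT/R_total = 93/0.7041

Q ≈ 132 W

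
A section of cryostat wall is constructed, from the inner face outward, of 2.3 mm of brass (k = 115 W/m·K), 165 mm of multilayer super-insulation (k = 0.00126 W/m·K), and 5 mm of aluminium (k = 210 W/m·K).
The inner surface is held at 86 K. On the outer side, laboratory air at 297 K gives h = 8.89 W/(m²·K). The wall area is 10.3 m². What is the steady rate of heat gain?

Q ≈ 16.6 W

Treating each layer as a thermal resistance in series:
R_brass = L/(kA) = 0.0023/(115×10.3) = 1.942×10^-6 K/W
R_multilayer super-insulation = L/(kA) = 0.165/(0.00126×10.3) = 12.71 K/W
R_aluminium = L/(kA) = 0.005/(210×10.3) = 2.312×10^-6 K/W
R_outer film = 1/(h_o·A) = 1/(8.89×10.3) = 0.01092 K/W
R_total = 12.72 K/W
Q = ΔT / R_total = 211 / 12.72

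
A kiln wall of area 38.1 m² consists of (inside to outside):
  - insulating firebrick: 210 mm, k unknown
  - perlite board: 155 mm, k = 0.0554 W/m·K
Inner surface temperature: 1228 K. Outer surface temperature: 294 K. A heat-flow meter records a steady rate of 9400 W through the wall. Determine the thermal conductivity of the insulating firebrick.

k ≈ 0.213 W/(m·K)

Model the wall as resistances in series:
R_perlite board = L/(kA) = 0.155/(0.0554×38.1) = 0.07343 K/W
Sum of known resistances R_other = 0.07343 K/W
Total R = ΔT/Q = 934/9400 = 0.09936 K/W
R_insulating firebrick = R_total − R_other = 0.02593 K/W
k = L/(R·A) = 0.21/(0.02593×38.1)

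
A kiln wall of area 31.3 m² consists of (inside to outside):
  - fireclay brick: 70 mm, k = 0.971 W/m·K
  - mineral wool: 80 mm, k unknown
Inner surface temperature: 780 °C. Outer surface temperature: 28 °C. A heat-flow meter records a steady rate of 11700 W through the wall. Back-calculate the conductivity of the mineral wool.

k ≈ 0.0412 W/(m·K)

Thermal resistances in series:
R_fireclay brick = L/(kA) = 0.07/(0.971×31.3) = 0.002303 K/W
Sum of known resistances R_other = 0.002303 K/W
Total R = ΔT/Q = 752/11700 = 0.06427 K/W
R_mineral wool = R_total − R_other = 0.06197 K/W
k = L/(R·A) = 0.08/(0.06197×31.3)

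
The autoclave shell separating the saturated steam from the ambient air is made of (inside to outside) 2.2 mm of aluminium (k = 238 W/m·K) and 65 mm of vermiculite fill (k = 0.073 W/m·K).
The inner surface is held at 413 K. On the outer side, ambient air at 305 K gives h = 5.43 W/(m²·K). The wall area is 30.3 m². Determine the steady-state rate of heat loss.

Series thermal resistances:
R_aluminium = L/(kA) = 0.0022/(238×30.3) = 3.051×10^-7 K/W
R_vermiculite fill = L/(kA) = 0.065/(0.073×30.3) = 0.02939 K/W
R_outer film = 1/(h_o·A) = 1/(5.43×30.3) = 0.006078 K/W
R_total = 0.03546 K/W
Q = ΔT / R_total = 108 / 0.03546

Q ≈ 3050 W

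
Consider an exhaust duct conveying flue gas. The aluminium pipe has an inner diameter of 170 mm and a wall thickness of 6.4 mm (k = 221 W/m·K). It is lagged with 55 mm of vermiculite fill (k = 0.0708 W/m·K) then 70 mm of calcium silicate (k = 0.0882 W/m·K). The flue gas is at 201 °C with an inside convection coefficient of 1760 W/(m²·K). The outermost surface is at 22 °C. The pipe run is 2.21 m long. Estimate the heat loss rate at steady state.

Per-layer cylindrical resistances, series-summed:
R_inner film = 1/(h_i·2πr₁L) = 1/(1760×2π×0.085×2.21) = 4.814×10^-4 K/W
R_aluminium pipe wall = ln(91.4/85)/(2π×221×2.21) = 2.366×10^-5 K/W
R_vermiculite fill = ln(146.4/91.4)/(2π×0.0708×2.21) = 0.4792 K/W
R_calcium silicate = ln(216.4/146.4)/(2π×0.0882×2.21) = 0.3191 K/W
R_total = 0.7988 K/W
Q = ΔT/R_total = 179/0.7988

Q ≈ 224 W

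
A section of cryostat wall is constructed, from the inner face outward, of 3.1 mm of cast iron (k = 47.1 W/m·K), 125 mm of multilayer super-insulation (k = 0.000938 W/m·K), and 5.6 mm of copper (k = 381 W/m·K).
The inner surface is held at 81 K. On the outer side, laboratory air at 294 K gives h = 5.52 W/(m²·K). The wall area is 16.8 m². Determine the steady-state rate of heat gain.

Treating each layer as a thermal resistance in series:
R_cast iron = L/(kA) = 0.0031/(47.1×16.8) = 3.918×10^-6 K/W
R_multilayer super-insulation = L/(kA) = 0.125/(0.000938×16.8) = 7.932 K/W
R_copper = L/(kA) = 0.0056/(381×16.8) = 8.749×10^-7 K/W
R_outer film = 1/(h_o·A) = 1/(5.52×16.8) = 0.01078 K/W
R_total = 7.943 K/W
Q = ΔT / R_total = 213 / 7.943

Q ≈ 26.8 W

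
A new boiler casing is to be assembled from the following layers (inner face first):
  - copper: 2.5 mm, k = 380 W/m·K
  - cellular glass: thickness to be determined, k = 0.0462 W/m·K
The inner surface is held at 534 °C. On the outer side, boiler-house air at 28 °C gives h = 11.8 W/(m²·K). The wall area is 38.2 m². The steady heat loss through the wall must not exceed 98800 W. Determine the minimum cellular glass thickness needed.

L ≈ 5.12 mm

Series thermal resistances:
R_copper = L/(kA) = 0.0025/(380×38.2) = 1.722×10^-7 K/W
R_outer film = 1/(h_o·A) = 1/(11.8×38.2) = 0.002218 K/W
Sum of the known resistances R_other = 0.002219 K/W
Required total resistance R_tot = ΔT/Q_allow = 506/98800 = 0.005121 K/W
R_cellular glass = R_tot − R_other = 0.002903 K/W
L = R·k·A = 0.002903×0.0462×38.2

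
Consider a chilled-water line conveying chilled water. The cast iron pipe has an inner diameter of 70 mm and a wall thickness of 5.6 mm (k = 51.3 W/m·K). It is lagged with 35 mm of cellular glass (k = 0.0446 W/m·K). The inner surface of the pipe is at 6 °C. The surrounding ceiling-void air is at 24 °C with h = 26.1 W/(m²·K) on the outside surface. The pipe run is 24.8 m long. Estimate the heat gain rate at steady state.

Cylindrical conduction, so R = ln(r₂/r₁)/(2πkL) per layer, in series:
R_cast iron pipe wall = ln(40.6/35)/(2π×51.3×24.8) = 1.857×10^-5 K/W
R_cellular glass = ln(75.6/40.6)/(2π×0.0446×24.8) = 0.08946 K/W
R_outer film = 1/(h_o·2πr_oL) = 1/(26.1×2π×0.0756×24.8) = 0.003252 K/W
R_total = 0.09273 K/W
Q = ΔT/R_total = 18/0.09273

Q ≈ 194 W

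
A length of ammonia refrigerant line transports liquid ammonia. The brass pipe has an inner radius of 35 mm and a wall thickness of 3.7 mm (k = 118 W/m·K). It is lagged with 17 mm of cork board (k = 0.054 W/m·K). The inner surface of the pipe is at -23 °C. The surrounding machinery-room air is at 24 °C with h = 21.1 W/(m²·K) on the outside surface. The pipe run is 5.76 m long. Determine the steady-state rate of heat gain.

For a radial system each layer contributes R = ln(r_out/r_in)/(2πkL); films add R = 1/(hA).
R_brass pipe wall = ln(38.7/35)/(2π×118×5.76) = 2.353×10^-5 K/W
R_cork board = ln(55.7/38.7)/(2π×0.054×5.76) = 0.1863 K/W
R_outer film = 1/(h_o·2πr_oL) = 1/(21.1×2π×0.0557×5.76) = 0.02351 K/W
R_total = 0.2099 K/W
Q = ΔT/R_total = 47/0.2099

Q ≈ 224 W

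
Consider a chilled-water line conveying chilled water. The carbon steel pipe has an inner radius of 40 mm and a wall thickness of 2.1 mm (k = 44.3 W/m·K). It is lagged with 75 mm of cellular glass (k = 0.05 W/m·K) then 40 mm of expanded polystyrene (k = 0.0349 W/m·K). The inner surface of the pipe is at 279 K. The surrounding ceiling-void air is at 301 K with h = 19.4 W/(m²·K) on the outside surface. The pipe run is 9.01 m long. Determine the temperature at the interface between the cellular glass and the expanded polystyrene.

Per-layer cylindrical resistances, series-summed:
R_carbon steel pipe wall = ln(42.1/40)/(2π×44.3×9.01) = 2.04×10^-5 K/W
R_cellular glass = ln(117.1/42.1)/(2π×0.05×9.01) = 0.3614 K/W
R_expanded polystyrene = ln(157.1/117.1)/(2π×0.0349×9.01) = 0.1487 K/W
R_outer film = 1/(h_o·2πr_oL) = 1/(19.4×2π×0.1571×9.01) = 0.005796 K/W
R_total = 0.516 K/W
Q = ΔT/R_total = 22/0.516
Q = 42.6 W
T_interface = T_inner + Q·ΣR(inner→interface) = 279 + 42.6×0.3614

T ≈ 294 K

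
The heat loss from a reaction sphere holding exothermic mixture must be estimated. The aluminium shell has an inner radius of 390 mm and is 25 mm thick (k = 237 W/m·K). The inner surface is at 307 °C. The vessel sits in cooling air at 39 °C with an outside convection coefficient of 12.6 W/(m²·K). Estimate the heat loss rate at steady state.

Radial (spherical) resistances in series:
R_aluminium shell = (1/0.39 − 1/0.415)/(4π×237) = 5.186×10^-5 K/W
R_outer film = 1/(h·4πr_o²) = 1/(12.6×4π×0.415²) = 0.03667 K/W
R_total = 0.03672 K/W
Q = ΔT/R_total = 268/0.03672

Q ≈ 7300 W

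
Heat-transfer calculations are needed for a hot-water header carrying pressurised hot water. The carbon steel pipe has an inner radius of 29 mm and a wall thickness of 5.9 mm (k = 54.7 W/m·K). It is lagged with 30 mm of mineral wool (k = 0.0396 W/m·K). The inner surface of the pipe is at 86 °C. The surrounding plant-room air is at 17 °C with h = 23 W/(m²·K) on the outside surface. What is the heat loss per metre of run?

q′ ≈ 26.5 W/m

For a radial system each layer contributes R = ln(r_out/r_in)/(2πkL); films add R = 1/(hA).
R_carbon steel pipe wall = ln(34.9/29)/(2π×54.7×1) = 5.388×10^-4 K/W
R_mineral wool = ln(64.9/34.9)/(2π×0.0396×1) = 2.493 K/W
R_outer film = 1/(h_o·2πr_oL) = 1/(23×2π×0.0649×1) = 0.1066 K/W
R_total = 2.6 K/W
Q = ΔT/R_total = 69/2.6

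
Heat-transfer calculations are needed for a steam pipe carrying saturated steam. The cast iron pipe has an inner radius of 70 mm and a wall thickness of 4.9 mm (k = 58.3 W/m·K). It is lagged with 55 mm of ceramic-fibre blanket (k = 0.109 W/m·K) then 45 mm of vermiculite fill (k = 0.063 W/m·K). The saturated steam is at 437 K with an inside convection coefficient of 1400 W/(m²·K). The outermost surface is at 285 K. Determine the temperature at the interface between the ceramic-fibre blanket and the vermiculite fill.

T ≈ 358 K

Radial resistances (cylindrical: R_cond = ln(r_o/r_i)/(2πkL), R_conv = 1/(h·2πrL)):
R_inner film = 1/(h_i·2πr₁L) = 1/(1400×2π×0.07×1) = 0.001624 K/W
R_cast iron pipe wall = ln(74.9/70)/(2π×58.3×1) = 1.847×10^-4 K/W
R_ceramic-fibre blanket = ln(129.9/74.9)/(2π×0.109×1) = 0.804 K/W
R_vermiculite fill = ln(174.9/129.9)/(2π×0.063×1) = 0.7514 K/W
R_total = 1.557 K/W
Q = ΔT/R_total = 152/1.557
Q = 97.6 W/m
T_interface = T_inner − Q·ΣR(inner→interface) = 437 − 97.6×0.8058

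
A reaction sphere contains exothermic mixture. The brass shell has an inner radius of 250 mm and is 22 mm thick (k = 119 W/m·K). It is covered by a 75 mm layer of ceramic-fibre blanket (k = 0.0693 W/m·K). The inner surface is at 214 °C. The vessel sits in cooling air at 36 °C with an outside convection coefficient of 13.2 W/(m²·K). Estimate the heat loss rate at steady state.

Q ≈ 185 W

For a spherical shell R = (1/r₁ − 1/r₂)/(4πk); film R = 1/(h·4πr²). In series:
R_brass shell = (1/0.25 − 1/0.272)/(4π×119) = 2.164×10^-4 K/W
R_ceramic-fibre blanket = (1/0.272 − 1/0.347)/(4π×0.0693) = 0.9125 K/W
R_outer film = 1/(h·4πr_o²) = 1/(13.2×4π×0.347²) = 0.05007 K/W
R_total = 0.9628 K/W
Q = ΔT/R_total = 178/0.9628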